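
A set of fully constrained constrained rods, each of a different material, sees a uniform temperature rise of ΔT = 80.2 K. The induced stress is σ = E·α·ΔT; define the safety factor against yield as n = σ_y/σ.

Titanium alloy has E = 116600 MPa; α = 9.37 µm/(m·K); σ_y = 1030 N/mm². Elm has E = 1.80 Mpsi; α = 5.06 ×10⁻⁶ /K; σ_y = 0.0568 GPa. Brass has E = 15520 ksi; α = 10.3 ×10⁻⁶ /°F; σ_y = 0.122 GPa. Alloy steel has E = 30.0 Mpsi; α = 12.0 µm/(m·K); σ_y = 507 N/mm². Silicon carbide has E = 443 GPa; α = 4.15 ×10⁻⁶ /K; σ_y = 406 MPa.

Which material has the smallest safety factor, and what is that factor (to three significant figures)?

brass, n = 0.767

Per material, after unit conversion:
  titanium alloy: E = 116.6, α = 9.37, σ_y = 1030 → σ = 87.6 MPa, n = 11.8
  elm: E = 12.41, α = 5.06, σ_y = 56.80 → σ = 5.04 MPa, n = 11.3
  brass: E = 107.0, α = 18.5, σ_y = 122.0 → σ = 159 MPa, n = 0.767
  alloy steel: E = 206.8, α = 12.0, σ_y = 507.0 → σ = 199 MPa, n = 2.55
  silicon carbide: E = 443.0, α = 4.15, σ_y = 406.0 → σ = 147 MPa, n = 2.75
The minimum is brass at n = 0.767.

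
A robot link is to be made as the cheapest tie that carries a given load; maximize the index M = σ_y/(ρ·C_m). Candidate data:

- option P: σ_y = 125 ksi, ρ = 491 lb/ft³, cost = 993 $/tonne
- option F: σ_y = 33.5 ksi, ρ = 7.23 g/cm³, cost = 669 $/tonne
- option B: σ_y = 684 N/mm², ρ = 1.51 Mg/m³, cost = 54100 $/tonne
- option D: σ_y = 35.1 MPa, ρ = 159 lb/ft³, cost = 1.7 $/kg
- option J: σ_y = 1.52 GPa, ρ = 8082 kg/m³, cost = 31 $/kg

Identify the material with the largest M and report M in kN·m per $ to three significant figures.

option P, M = 110 kN·m per $

Putting every candidate on a common basis:
  option P: σ_y = 861.8 MPa, ρ = 7865 kg/m³, cost = 0.9930 $/kg
  option F: σ_y = 231.0 MPa, ρ = 7230 kg/m³, cost = 0.6690 $/kg
  option B: σ_y = 684.0 MPa, ρ = 1510 kg/m³, cost = 54.10 $/kg
  option D: σ_y = 35.10 MPa, ρ = 2547 kg/m³, cost = 1.700 $/kg
  option J: σ_y = 1520 MPa, ρ = 8082 kg/m³, cost = 31.00 $/kg
  option P: M = 110 kN·m per $
  option F: M = 47.8 kN·m per $
  option B: M = 8.37 kN·m per $
  option D: M = 8.11 kN·m per $
  option J: M = 6.07 kN·m per $
Highest index: option P.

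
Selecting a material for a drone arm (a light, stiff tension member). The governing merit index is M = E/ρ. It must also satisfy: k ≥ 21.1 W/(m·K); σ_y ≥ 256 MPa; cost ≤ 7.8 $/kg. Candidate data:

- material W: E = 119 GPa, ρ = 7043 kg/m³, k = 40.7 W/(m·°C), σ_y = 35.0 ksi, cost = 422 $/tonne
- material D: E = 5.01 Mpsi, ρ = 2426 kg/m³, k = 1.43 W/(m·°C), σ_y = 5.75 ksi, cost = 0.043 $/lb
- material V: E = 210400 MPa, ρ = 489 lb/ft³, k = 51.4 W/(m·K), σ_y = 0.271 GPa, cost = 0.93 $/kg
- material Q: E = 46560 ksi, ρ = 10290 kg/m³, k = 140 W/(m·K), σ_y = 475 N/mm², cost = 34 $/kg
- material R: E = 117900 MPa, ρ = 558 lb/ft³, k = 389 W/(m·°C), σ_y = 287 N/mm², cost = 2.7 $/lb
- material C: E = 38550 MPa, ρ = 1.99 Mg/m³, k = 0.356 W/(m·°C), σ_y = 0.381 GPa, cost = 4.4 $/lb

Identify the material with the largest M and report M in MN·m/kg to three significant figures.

material V, M = 26.9 MN·m/kg

Screen on constraints: k ≥ 21.1 W/(m·K); σ_y ≥ 256 MPa; cost ≤ 7.8 $/kg. Survivors: material V, material R.
Putting every candidate on a common basis:
  material V: E = 210.4 GPa, ρ = 7833 kg/m³
  material R: E = 117.9 GPa, ρ = 8938 kg/m³
  material V: M = 26.9 MN·m/kg
  material R: M = 13.2 MN·m/kg
Material V ranks first.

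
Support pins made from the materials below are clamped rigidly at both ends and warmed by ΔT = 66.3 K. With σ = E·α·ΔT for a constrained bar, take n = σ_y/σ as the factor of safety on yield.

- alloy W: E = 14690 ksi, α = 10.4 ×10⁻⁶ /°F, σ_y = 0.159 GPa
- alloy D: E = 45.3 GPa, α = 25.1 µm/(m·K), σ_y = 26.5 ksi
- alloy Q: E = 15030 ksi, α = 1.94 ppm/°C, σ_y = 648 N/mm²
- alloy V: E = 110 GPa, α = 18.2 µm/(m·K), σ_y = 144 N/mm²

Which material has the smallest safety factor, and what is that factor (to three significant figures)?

alloy V, n = 1.08

With everything in SI (GPa, ×10⁻⁶/K, MPa):
  alloy W: E = 101.3, α = 18.7, σ_y = 159.0 → σ = 126 MPa, n = 1.26
  alloy D: E = 45.30, α = 25.1, σ_y = 182.7 → σ = 75.4 MPa, n = 2.42
  alloy Q: E = 103.6, α = 1.94, σ_y = 648.0 → σ = 13.3 MPa, n = 48.6
  alloy V: E = 110.0, α = 18.2, σ_y = 144.0 → σ = 133 MPa, n = 1.08
Smallest n: alloy V with n = 1.08.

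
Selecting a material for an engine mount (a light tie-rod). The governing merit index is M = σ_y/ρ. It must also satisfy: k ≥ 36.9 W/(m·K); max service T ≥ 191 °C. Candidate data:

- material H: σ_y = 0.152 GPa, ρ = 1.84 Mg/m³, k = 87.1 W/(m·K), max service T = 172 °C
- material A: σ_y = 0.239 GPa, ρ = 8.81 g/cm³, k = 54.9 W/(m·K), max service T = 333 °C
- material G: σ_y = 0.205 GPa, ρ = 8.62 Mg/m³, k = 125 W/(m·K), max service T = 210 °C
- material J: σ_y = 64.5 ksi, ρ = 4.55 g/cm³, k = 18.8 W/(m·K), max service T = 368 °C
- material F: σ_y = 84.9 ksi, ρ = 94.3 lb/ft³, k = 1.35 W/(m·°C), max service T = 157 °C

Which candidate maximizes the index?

Screen on constraints: k ≥ 36.9 W/(m·K); max service T ≥ 191 °C. Survivors: material A, material G.
In SI units:
  material A: σ_y = 239.0 MPa, ρ = 8810 kg/m³
  material G: σ_y = 205.0 MPa, ρ = 8620 kg/m³
  material A: M = 27.1 kN·m/kg
  material G: M = 23.8 kN·m/kg
The maximum is for material A.

material A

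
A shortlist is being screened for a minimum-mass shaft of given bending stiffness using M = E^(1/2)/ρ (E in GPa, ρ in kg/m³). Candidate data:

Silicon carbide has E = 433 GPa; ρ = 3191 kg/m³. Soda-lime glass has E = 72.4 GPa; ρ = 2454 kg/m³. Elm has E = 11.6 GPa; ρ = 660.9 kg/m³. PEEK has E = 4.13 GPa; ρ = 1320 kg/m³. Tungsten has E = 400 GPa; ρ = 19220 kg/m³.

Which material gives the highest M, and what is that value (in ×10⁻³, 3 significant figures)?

Per-candidate index values:
  silicon carbide: M = 6.52×10⁻³
  elm: M = 5.15×10⁻³
  soda-lime glass: M = 3.47×10⁻³
  PEEK: M = 1.54×10⁻³
  tungsten: M = 1.04×10⁻³
Highest index: silicon carbide.

silicon carbide, M = 6.52×10⁻³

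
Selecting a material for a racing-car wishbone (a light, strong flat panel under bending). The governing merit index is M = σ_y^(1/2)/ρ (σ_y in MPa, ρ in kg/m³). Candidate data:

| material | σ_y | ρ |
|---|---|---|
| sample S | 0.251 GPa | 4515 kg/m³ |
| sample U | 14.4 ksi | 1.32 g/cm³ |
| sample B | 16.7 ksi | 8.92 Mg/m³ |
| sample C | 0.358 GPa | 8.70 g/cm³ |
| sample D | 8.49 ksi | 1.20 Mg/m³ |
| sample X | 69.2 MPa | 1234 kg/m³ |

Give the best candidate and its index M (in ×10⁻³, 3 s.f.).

Normalizing units and computing the index:
  sample S: σ_y = 251.0 MPa, ρ = 4515 kg/m³
  sample U: σ_y = 99.28 MPa, ρ = 1320 kg/m³
  sample B: σ_y = 115.1 MPa, ρ = 8920 kg/m³
  sample C: σ_y = 358.0 MPa, ρ = 8700 kg/m³
  sample D: σ_y = 58.54 MPa, ρ = 1200 kg/m³
  sample X: σ_y = 69.20 MPa, ρ = 1234 kg/m³
  sample U: M = 7.55×10⁻³
  sample X: M = 6.74×10⁻³
  sample D: M = 6.38×10⁻³
  sample S: M = 3.51×10⁻³
  sample C: M = 2.17×10⁻³
  sample B: M = 1.20×10⁻³
Sample U ranks first.

sample U, M = 7.55×10⁻³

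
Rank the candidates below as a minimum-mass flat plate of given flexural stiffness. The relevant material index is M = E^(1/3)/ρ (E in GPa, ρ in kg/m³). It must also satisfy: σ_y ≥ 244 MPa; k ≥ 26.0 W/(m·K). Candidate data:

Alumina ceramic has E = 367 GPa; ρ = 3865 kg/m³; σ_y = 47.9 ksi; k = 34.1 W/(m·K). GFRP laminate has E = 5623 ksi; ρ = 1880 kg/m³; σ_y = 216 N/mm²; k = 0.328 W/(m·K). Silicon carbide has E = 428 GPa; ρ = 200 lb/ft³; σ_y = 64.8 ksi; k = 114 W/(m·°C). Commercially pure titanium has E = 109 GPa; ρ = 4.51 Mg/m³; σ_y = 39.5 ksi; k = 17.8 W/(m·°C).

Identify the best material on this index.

silicon carbide

Screen on constraints: σ_y ≥ 244 MPa; k ≥ 26.0 W/(m·K). Survivors: alumina ceramic, silicon carbide.
Normalizing units and computing the index:
  alumina ceramic: E = 367.0 GPa, ρ = 3865 kg/m³
  silicon carbide: E = 428.0 GPa, ρ = 3204 kg/m³
  silicon carbide: M = 2.35×10⁻³
  alumina ceramic: M = 1.85×10⁻³
Highest index: silicon carbide.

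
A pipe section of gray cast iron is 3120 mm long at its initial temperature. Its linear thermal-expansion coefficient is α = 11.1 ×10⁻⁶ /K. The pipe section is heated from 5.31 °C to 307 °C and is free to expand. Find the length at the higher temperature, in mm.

ΔT = 307 − 5.31 = 301.7 K.
ΔL = α·L₀·ΔT = 11.1×10⁻⁶ × 3120 mm × 301.7 K = 10.4 mm.
L = L₀ + ΔL = 3120 + 10.4 = 3130.4 mm.

3130.4 mm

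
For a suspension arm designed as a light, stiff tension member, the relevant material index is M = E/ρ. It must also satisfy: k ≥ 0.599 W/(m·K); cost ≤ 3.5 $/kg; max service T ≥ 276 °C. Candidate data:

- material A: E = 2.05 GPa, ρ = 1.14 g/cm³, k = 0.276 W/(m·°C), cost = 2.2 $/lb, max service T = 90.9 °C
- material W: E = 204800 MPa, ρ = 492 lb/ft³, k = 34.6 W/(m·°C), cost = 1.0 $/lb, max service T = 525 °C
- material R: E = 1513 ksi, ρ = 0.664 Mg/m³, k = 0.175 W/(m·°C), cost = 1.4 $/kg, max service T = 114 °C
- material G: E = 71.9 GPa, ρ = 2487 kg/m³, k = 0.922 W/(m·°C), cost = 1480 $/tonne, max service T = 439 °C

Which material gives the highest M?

material G

Screen on constraints: k ≥ 0.599 W/(m·K); cost ≤ 3.5 $/kg; max service T ≥ 276 °C. Survivors: material W, material G.
Normalizing units and computing the index:
  material W: E = 204.8 GPa, ρ = 7881 kg/m³
  material G: E = 71.90 GPa, ρ = 2487 kg/m³
  material G: M = 28.9 MN·m/kg
  material W: M = 26.0 MN·m/kg
Highest index: material G.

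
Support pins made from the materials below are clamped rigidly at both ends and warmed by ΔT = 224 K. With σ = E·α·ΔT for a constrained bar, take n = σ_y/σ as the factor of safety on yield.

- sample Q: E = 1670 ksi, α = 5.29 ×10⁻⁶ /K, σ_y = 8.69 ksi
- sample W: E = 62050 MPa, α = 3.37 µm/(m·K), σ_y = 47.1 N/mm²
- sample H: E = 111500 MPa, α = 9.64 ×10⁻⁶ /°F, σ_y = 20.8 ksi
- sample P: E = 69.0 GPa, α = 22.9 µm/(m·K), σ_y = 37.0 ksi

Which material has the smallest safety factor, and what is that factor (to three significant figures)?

With everything in SI (GPa, ×10⁻⁶/K, MPa):
  sample Q: E = 11.51, α = 5.29, σ_y = 59.92 → σ = 13.6 MPa, n = 4.39
  sample W: E = 62.05, α = 3.37, σ_y = 47.10 → σ = 46.8 MPa, n = 1.01
  sample H: E = 111.5, α = 17.4, σ_y = 143.4 → σ = 433 MPa, n = 0.331
  sample P: E = 69.00, α = 22.9, σ_y = 255.1 → σ = 354 MPa, n = 0.721
The minimum is sample H at n = 0.331.

sample H, n = 0.331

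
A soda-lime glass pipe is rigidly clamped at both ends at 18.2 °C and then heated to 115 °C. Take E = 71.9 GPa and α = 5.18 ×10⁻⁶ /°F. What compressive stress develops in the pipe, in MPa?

α = 5.18×10⁻⁶/°F × 9/5 = 9.32×10⁻⁶/K.
ΔT = 96.80 K. Constrained thermal stress σ = E·α·ΔT = 71.90×10³ MPa × 9.32×10⁻⁶ × 96.80 = 64.9 MPa (compressive).

64.9 MPa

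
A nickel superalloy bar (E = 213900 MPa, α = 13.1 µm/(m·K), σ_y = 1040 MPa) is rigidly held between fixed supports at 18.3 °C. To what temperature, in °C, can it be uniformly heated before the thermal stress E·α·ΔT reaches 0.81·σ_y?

319 °C

E = 213900 MPa = 213.9 GPa.
E·α·ΔT = 842.4 MPa ⇒ ΔT = 842.4 / (213.9×10³ × 13.1×10⁻⁶) = 300.6 K.
T = 18.3 + 300.6 = 318.9 °C.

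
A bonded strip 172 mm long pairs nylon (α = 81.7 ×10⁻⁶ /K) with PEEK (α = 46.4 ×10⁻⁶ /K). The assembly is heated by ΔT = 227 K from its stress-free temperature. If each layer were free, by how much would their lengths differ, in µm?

1380 µm

Δα = |81.7 − 46.4|×10⁻⁶/K = 35.3×10⁻⁶/K.
ΔL_mismatch = Δα·L·ΔT = 35.3×10⁻⁶ × 172.0 mm × 227.0 K = 1380 µm.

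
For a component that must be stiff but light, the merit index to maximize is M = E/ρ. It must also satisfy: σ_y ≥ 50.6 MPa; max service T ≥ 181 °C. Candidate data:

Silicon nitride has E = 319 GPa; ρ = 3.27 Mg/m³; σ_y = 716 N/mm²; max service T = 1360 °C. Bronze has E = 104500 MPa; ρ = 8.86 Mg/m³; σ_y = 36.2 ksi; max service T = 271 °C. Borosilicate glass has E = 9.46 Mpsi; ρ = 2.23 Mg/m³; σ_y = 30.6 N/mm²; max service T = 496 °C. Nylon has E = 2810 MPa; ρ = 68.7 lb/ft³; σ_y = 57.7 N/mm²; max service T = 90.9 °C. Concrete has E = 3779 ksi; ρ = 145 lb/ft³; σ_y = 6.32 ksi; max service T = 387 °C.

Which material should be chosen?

silicon nitride

Screen on constraints: σ_y ≥ 50.6 MPa; max service T ≥ 181 °C. Survivors: silicon nitride, bronze.
Putting every candidate on a common basis:
  silicon nitride: E = 319.0 GPa, ρ = 3270 kg/m³
  bronze: E = 104.5 GPa, ρ = 8860 kg/m³
  silicon nitride: M = 97.6 MN·m/kg
  bronze: M = 11.8 MN·m/kg
Silicon nitride has the largest M.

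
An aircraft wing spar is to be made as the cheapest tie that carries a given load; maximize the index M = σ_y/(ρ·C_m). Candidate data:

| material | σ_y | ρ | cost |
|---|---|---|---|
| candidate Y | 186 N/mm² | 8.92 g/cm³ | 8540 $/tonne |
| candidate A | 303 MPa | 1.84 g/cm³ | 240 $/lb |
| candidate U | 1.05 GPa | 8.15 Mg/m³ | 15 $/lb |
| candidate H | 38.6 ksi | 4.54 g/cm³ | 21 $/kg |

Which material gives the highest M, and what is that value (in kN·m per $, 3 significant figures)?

Convert each candidate to consistent units, then evaluate M:
  candidate Y: σ_y = 186.0 MPa, ρ = 8920 kg/m³, cost = 8.540 $/kg
  candidate A: σ_y = 303.0 MPa, ρ = 1840 kg/m³, cost = 529.1 $/kg
  candidate U: σ_y = 1050 MPa, ρ = 8150 kg/m³, cost = 33.07 $/kg
  candidate H: σ_y = 266.1 MPa, ρ = 4540 kg/m³, cost = 21.00 $/kg
  candidate U: M = 3.90 kN·m per $
  candidate H: M = 2.79 kN·m per $
  candidate Y: M = 2.44 kN·m per $
  candidate A: M = 0.311 kN·m per $
Candidate U has the largest M.

candidate U, M = 3.90 kN·m per $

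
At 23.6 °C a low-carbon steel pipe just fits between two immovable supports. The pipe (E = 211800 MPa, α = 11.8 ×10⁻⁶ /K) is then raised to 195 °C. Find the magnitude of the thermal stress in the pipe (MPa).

428 MPa

E = 211800 MPa = 211.8 GPa.
ΔT = 171.4 K. Constrained thermal stress σ = E·α·ΔT = 211.8×10³ MPa × 11.8×10⁻⁶ × 171.4 = 428 MPa (compressive).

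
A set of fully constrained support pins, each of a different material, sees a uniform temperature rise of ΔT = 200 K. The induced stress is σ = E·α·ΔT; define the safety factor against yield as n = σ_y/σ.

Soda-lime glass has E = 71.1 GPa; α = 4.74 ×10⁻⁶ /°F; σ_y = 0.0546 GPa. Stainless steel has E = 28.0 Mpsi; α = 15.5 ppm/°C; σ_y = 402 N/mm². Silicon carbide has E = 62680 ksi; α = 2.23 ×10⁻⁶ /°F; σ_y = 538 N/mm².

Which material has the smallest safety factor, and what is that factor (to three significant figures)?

With everything in SI (GPa, ×10⁻⁶/K, MPa):
  soda-lime glass: E = 71.10, α = 8.53, σ_y = 54.60 → σ = 121 MPa, n = 0.450
  stainless steel: E = 193.1, α = 15.5, σ_y = 402.0 → σ = 598 MPa, n = 0.672
  silicon carbide: E = 432.2, α = 4.01, σ_y = 538.0 → σ = 347 MPa, n = 1.55
The minimum is soda-lime glass at n = 0.450.

soda-lime glass, n = 0.450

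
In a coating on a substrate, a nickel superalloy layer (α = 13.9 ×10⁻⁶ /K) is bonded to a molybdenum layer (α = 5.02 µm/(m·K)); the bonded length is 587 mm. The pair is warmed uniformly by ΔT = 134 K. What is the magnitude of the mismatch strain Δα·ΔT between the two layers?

Δα = |13.9 − 5.02|×10⁻⁶/K = 8.88×10⁻⁶/K.
Mismatch strain = Δα·ΔT = 8.88×10⁻⁶ × 134.0 = 1.19×10⁻³.

1.19×10⁻³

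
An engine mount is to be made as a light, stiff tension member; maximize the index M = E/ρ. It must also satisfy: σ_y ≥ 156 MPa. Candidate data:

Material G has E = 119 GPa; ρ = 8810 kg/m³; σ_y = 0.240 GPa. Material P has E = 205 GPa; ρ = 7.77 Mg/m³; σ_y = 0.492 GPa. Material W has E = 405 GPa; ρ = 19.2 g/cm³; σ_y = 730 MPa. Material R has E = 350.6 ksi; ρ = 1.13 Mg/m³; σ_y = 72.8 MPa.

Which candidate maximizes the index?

Screen on constraints: σ_y ≥ 156 MPa. Survivors: material G, material P, material W.
In SI units:
  material G: E = 119.0 GPa, ρ = 8810 kg/m³
  material P: E = 205.0 GPa, ρ = 7770 kg/m³
  material W: E = 405.0 GPa, ρ = 19200 kg/m³
  material P: M = 26.4 MN·m/kg
  material W: M = 21.1 MN·m/kg
  material G: M = 13.5 MN·m/kg
Material P has the largest M.

material P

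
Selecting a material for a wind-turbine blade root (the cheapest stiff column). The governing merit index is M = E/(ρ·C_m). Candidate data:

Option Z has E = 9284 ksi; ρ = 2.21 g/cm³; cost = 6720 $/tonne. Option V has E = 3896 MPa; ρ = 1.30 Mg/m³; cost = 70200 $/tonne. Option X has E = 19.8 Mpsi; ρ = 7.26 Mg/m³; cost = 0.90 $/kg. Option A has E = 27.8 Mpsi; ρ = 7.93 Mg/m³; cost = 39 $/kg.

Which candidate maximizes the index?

option X

In SI units:
  option Z: E = 64.01 GPa, ρ = 2210 kg/m³, cost = 6.720 $/kg
  option V: E = 3.896 GPa, ρ = 1300 kg/m³, cost = 70.20 $/kg
  option X: E = 136.5 GPa, ρ = 7260 kg/m³, cost = 0.9000 $/kg
  option A: E = 191.7 GPa, ρ = 7930 kg/m³, cost = 39.00 $/kg
  option X: M = 20.9 MN·m per $
  option Z: M = 4.31 MN·m per $
  option A: M = 0.620 MN·m per $
  option V: M = 0.0427 MN·m per $
Highest index: option X.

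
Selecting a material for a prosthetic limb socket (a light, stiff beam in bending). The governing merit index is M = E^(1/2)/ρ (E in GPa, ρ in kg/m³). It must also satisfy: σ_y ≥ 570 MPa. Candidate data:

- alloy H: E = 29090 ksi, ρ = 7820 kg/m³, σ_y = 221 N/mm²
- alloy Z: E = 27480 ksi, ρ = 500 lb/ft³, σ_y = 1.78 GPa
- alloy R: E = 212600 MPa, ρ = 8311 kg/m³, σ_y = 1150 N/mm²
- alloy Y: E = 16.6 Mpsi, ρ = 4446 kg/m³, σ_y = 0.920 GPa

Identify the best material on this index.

alloy Y

Screen on constraints: σ_y ≥ 570 MPa. Survivors: alloy Z, alloy R, alloy Y.
Normalizing units and computing the index:
  alloy Z: E = 189.5 GPa, ρ = 8009 kg/m³
  alloy R: E = 212.6 GPa, ρ = 8311 kg/m³
  alloy Y: E = 114.5 GPa, ρ = 4446 kg/m³
  alloy Y: M = 2.41×10⁻³
  alloy R: M = 1.75×10⁻³
  alloy Z: M = 1.72×10⁻³
Highest index: alloy Y.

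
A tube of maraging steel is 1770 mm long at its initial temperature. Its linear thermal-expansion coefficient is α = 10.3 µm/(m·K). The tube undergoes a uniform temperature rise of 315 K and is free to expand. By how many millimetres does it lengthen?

ΔL = α·L₀·ΔT = 10.3×10⁻⁶ × 1770 mm × 315.0 K = 5.74 mm.

5.74 mm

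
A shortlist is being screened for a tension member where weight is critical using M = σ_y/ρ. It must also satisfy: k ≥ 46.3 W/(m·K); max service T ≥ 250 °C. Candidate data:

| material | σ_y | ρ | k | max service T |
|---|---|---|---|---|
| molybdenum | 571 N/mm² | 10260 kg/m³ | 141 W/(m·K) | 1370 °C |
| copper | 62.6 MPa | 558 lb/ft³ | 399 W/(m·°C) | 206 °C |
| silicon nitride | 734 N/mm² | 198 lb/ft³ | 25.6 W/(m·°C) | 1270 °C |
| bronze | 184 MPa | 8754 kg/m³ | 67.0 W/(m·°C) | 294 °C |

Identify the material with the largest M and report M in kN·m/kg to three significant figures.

Screen on constraints: k ≥ 46.3 W/(m·K); max service T ≥ 250 °C. Survivors: molybdenum, bronze.
After converting to SI:
  molybdenum: σ_y = 571.0 MPa, ρ = 10260 kg/m³
  bronze: σ_y = 184.0 MPa, ρ = 8754 kg/m³
  molybdenum: M = 55.7 kN·m/kg
  bronze: M = 21.0 kN·m/kg
Molybdenum has the largest M.

molybdenum, M = 55.7 kN·m/kg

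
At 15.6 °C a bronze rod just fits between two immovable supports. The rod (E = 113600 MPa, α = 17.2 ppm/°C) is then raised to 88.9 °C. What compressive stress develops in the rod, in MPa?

143 MPa

E = 113600 MPa = 113.6 GPa.
ΔT = 73.30 K. Constrained thermal stress σ = E·α·ΔT = 113.6×10³ MPa × 17.2×10⁻⁶ × 73.30 = 143 MPa (compressive).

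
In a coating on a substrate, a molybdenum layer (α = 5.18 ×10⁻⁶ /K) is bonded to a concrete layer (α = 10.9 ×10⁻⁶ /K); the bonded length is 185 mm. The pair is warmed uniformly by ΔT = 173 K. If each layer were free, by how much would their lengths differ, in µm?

183 µm

Δα = |5.18 − 10.9|×10⁻⁶/K = 5.72×10⁻⁶/K.
ΔL_mismatch = Δα·L·ΔT = 5.72×10⁻⁶ × 185.0 mm × 173.0 K = 183 µm.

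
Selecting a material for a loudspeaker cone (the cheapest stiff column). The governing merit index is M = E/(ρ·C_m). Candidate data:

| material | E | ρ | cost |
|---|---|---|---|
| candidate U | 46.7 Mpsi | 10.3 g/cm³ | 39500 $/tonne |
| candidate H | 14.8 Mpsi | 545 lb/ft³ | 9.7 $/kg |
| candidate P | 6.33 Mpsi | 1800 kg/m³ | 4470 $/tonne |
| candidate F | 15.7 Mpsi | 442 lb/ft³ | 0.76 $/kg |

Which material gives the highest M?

Normalizing units and computing the index:
  candidate U: E = 322.0 GPa, ρ = 10300 kg/m³, cost = 39.50 $/kg
  candidate H: E = 102.0 GPa, ρ = 8730 kg/m³, cost = 9.700 $/kg
  candidate P: E = 43.64 GPa, ρ = 1800 kg/m³, cost = 4.470 $/kg
  candidate F: E = 108.2 GPa, ρ = 7080 kg/m³, cost = 0.7600 $/kg
  candidate F: M = 20.1 MN·m per $
  candidate P: M = 5.42 MN·m per $
  candidate H: M = 1.21 MN·m per $
  candidate U: M = 0.791 MN·m per $
Candidate F ranks first.

candidate F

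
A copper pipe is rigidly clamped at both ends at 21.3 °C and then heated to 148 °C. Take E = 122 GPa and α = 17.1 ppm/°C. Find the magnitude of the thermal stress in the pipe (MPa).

264 MPa

ΔT = 126.7 K. Constrained thermal stress σ = E·α·ΔT = 122.0×10³ MPa × 17.1×10⁻⁶ × 126.7 = 264 MPa (compressive).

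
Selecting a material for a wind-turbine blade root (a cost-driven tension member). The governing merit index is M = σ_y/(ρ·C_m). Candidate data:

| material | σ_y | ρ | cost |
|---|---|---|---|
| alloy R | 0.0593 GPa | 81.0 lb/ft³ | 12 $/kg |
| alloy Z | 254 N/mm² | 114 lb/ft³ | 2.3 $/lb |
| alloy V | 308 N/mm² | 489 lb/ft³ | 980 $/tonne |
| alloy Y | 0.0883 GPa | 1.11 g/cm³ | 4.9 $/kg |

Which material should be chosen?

In SI units:
  alloy R: σ_y = 59.30 MPa, ρ = 1297 kg/m³, cost = 12.00 $/kg
  alloy Z: σ_y = 254.0 MPa, ρ = 1826 kg/m³, cost = 5.071 $/kg
  alloy V: σ_y = 308.0 MPa, ρ = 7833 kg/m³, cost = 0.9800 $/kg
  alloy Y: σ_y = 88.30 MPa, ρ = 1110 kg/m³, cost = 4.900 $/kg
  alloy V: M = 40.1 kN·m per $
  alloy Z: M = 27.4 kN·m per $
  alloy Y: M = 16.2 kN·m per $
  alloy R: M = 3.81 kN·m per $
Highest index: alloy V.

alloy V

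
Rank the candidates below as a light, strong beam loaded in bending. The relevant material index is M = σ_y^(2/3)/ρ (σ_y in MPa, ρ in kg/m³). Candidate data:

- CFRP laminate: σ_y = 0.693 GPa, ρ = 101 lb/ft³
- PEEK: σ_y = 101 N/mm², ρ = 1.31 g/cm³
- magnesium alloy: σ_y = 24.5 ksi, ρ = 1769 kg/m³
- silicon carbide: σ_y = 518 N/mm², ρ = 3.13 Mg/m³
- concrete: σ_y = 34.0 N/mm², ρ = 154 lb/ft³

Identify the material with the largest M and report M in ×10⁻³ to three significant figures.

CFRP laminate, M = 48.4×10⁻³

Normalizing units and computing the index:
  CFRP laminate: σ_y = 693.0 MPa, ρ = 1618 kg/m³
  PEEK: σ_y = 101.0 MPa, ρ = 1310 kg/m³
  magnesium alloy: σ_y = 168.9 MPa, ρ = 1769 kg/m³
  silicon carbide: σ_y = 518.0 MPa, ρ = 3130 kg/m³
  concrete: σ_y = 34.00 MPa, ρ = 2467 kg/m³
  CFRP laminate: M = 48.4×10⁻³
  silicon carbide: M = 20.6×10⁻³
  magnesium alloy: M = 17.3×10⁻³
  PEEK: M = 16.6×10⁻³
  concrete: M = 4.25×10⁻³
Highest index: CFRP laminate.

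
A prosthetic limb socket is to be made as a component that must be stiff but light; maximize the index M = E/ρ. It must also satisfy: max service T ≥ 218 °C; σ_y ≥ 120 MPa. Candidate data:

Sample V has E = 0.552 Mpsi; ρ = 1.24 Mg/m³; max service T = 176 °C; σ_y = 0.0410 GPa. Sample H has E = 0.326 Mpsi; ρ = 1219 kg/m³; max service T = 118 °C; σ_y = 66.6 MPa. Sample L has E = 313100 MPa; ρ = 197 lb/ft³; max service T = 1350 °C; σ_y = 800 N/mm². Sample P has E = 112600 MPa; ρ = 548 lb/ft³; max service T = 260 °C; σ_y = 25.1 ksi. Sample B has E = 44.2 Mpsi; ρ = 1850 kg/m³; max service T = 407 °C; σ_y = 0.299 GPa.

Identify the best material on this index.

Screen on constraints: max service T ≥ 218 °C; σ_y ≥ 120 MPa. Survivors: sample L, sample P, sample B.
Putting every candidate on a common basis:
  sample L: E = 313.1 GPa, ρ = 3156 kg/m³
  sample P: E = 112.6 GPa, ρ = 8778 kg/m³
  sample B: E = 304.7 GPa, ρ = 1850 kg/m³
  sample B: M = 165 MN·m/kg
  sample L: M = 99.2 MN·m/kg
  sample P: M = 12.8 MN·m/kg
Sample B ranks first.

sample B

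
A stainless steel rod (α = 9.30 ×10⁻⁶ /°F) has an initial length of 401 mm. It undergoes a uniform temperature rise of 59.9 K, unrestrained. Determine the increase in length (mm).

0.402 mm

Convert α: 9.30×10⁻⁶/°F × (9/5) = 16.7×10⁻⁶/K.
ΔL = α·L₀·ΔT = 16.7×10⁻⁶ × 401 mm × 59.90 K = 0.402 mm.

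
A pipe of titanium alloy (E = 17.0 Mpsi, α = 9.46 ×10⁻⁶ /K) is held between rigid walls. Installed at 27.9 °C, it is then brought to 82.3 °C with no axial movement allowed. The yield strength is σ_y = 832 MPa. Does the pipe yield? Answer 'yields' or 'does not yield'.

does not yield

E = 17.0 Mpsi = 117.2 GPa.
ΔT = 54.40 K. Constrained thermal stress σ = E·α·ΔT = 117.2×10³ MPa × 9.46×10⁻⁶ × 54.40 = 60.3 MPa (compressive).
Compare to σ_y = 832 MPa: σ < σ_y, so it does not yield.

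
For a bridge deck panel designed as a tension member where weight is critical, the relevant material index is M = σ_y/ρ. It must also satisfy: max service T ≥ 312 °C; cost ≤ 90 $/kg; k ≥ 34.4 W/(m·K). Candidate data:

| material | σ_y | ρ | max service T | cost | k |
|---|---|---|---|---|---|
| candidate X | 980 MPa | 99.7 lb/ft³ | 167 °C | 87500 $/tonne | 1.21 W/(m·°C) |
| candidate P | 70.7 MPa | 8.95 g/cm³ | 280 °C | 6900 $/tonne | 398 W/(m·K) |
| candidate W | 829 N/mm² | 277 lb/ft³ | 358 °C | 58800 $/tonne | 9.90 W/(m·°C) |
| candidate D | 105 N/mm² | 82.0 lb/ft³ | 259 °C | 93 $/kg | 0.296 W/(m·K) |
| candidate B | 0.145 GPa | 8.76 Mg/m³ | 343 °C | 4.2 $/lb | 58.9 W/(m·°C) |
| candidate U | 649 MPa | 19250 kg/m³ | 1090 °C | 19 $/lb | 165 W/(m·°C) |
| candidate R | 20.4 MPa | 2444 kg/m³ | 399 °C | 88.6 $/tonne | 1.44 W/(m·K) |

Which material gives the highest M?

candidate U

Screen on constraints: max service T ≥ 312 °C; cost ≤ 90 $/kg; k ≥ 34.4 W/(m·K). Survivors: candidate B, candidate U.
Normalizing units and computing the index:
  candidate B: σ_y = 145.0 MPa, ρ = 8760 kg/m³
  candidate U: σ_y = 649.0 MPa, ρ = 19250 kg/m³
  candidate U: M = 33.7 kN·m/kg
  candidate B: M = 16.6 kN·m/kg
The maximum is for candidate U.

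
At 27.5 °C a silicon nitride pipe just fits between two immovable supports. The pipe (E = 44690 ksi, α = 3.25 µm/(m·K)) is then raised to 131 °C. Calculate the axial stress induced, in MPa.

104 MPa

E = 44690 ksi = 308.1 GPa.
ΔT = 103.5 K. Constrained thermal stress σ = E·α·ΔT = 308.1×10³ MPa × 3.25×10⁻⁶ × 103.5 = 104 MPa (compressive).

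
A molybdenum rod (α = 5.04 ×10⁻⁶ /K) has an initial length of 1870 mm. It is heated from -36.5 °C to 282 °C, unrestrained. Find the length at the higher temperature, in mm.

1873.0 mm

ΔT = 282 − (-36.5) = 318.5 K.
ΔL = α·L₀·ΔT = 5.04×10⁻⁶ × 1870 mm × 318.5 K = 3.00 mm.
L = L₀ + ΔL = 1870 + 3.00 = 1873.0 mm.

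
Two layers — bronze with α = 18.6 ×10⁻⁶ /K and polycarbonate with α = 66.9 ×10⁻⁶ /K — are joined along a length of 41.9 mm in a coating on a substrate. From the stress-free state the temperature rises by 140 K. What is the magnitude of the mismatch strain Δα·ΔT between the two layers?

6.76×10⁻³

Δα = |18.6 − 66.9|×10⁻⁶/K = 48.3×10⁻⁶/K.
Mismatch strain = Δα·ΔT = 48.3×10⁻⁶ × 140.0 = 6.76×10⁻³.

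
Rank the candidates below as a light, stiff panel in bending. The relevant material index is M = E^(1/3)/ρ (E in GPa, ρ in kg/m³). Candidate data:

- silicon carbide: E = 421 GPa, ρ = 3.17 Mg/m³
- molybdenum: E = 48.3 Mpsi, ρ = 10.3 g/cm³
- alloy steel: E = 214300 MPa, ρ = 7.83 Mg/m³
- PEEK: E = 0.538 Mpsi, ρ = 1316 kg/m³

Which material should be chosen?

After converting to SI:
  silicon carbide: E = 421.0 GPa, ρ = 3170 kg/m³
  molybdenum: E = 333.0 GPa, ρ = 10300 kg/m³
  alloy steel: E = 214.3 GPa, ρ = 7830 kg/m³
  PEEK: E = 3.709 GPa, ρ = 1316 kg/m³
  silicon carbide: M = 2.36×10⁻³
  PEEK: M = 1.18×10⁻³
  alloy steel: M = 0.764×10⁻³
  molybdenum: M = 0.673×10⁻³
Silicon carbide ranks first.

silicon carbide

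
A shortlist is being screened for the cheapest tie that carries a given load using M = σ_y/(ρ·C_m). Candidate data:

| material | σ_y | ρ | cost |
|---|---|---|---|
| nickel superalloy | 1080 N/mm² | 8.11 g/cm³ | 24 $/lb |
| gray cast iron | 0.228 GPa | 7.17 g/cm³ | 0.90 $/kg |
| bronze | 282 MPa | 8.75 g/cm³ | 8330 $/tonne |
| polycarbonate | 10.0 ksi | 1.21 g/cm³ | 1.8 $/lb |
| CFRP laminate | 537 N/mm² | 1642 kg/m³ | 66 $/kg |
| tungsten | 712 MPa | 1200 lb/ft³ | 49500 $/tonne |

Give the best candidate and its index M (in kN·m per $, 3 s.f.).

gray cast iron, M = 35.3 kN·m per $

After converting to SI:
  nickel superalloy: σ_y = 1080 MPa, ρ = 8110 kg/m³, cost = 52.91 $/kg
  gray cast iron: σ_y = 228.0 MPa, ρ = 7170 kg/m³, cost = 0.9000 $/kg
  bronze: σ_y = 282.0 MPa, ρ = 8750 kg/m³, cost = 8.330 $/kg
  polycarbonate: σ_y = 68.95 MPa, ρ = 1210 kg/m³, cost = 3.968 $/kg
  CFRP laminate: σ_y = 537.0 MPa, ρ = 1642 kg/m³, cost = 66.00 $/kg
  tungsten: σ_y = 712.0 MPa, ρ = 19220 kg/m³, cost = 49.50 $/kg
  gray cast iron: M = 35.3 kN·m per $
  polycarbonate: M = 14.4 kN·m per $
  CFRP laminate: M = 4.96 kN·m per $
  bronze: M = 3.87 kN·m per $
  nickel superalloy: M = 2.52 kN·m per $
  tungsten: M = 0.748 kN·m per $
Gray cast iron ranks first.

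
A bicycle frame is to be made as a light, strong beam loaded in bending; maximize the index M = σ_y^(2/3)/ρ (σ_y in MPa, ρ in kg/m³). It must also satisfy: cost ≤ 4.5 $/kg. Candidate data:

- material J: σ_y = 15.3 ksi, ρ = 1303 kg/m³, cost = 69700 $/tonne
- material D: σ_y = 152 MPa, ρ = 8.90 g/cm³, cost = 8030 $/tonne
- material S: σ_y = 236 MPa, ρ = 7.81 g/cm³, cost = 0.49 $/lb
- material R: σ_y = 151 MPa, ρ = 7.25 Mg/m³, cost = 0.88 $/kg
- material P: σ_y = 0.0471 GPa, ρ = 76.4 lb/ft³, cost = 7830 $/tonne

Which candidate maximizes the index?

Screen on constraints: cost ≤ 4.5 $/kg. Survivors: material S, material R.
In SI units:
  material S: σ_y = 236.0 MPa, ρ = 7810 kg/m³
  material R: σ_y = 151.0 MPa, ρ = 7250 kg/m³
  material S: M = 4.89×10⁻³
  material R: M = 3.91×10⁻³
Highest index: material S.

material S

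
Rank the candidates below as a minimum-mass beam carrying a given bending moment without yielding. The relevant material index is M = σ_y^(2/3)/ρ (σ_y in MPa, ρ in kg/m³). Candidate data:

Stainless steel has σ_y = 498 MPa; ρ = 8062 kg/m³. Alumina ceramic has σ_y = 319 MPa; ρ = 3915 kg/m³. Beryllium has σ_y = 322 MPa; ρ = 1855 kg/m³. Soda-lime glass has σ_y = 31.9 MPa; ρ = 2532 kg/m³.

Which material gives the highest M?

Evaluate M for each candidate:
  beryllium: M = 25.3×10⁻³
  alumina ceramic: M = 11.9×10⁻³
  stainless steel: M = 7.79×10⁻³
  soda-lime glass: M = 3.97×10⁻³
Beryllium ranks first.

beryllium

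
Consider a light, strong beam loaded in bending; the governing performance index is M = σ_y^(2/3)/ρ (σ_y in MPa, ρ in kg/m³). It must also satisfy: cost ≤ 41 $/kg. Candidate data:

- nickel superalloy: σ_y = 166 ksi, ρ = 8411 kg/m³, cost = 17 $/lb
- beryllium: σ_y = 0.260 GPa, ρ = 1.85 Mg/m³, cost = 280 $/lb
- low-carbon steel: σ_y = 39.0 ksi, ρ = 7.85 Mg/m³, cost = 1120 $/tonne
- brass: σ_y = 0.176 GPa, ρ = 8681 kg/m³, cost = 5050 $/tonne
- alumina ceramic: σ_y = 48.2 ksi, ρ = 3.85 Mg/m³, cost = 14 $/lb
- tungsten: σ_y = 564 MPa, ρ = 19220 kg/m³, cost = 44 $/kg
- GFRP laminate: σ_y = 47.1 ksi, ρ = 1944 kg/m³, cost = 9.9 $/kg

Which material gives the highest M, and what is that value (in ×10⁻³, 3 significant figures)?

Screen on constraints: cost ≤ 41 $/kg. Survivors: nickel superalloy, low-carbon steel, brass, alumina ceramic, GFRP laminate.
Putting every candidate on a common basis:
  nickel superalloy: σ_y = 1145 MPa, ρ = 8411 kg/m³
  low-carbon steel: σ_y = 268.9 MPa, ρ = 7850 kg/m³
  brass: σ_y = 176.0 MPa, ρ = 8681 kg/m³
  alumina ceramic: σ_y = 332.3 MPa, ρ = 3850 kg/m³
  GFRP laminate: σ_y = 324.7 MPa, ρ = 1944 kg/m³
  GFRP laminate: M = 24.3×10⁻³
  nickel superalloy: M = 13.0×10⁻³
  alumina ceramic: M = 12.5×10⁻³
  low-carbon steel: M = 5.31×10⁻³
  brass: M = 3.62×10⁻³
GFRP laminate ranks first.

GFRP laminate, M = 24.3×10⁻³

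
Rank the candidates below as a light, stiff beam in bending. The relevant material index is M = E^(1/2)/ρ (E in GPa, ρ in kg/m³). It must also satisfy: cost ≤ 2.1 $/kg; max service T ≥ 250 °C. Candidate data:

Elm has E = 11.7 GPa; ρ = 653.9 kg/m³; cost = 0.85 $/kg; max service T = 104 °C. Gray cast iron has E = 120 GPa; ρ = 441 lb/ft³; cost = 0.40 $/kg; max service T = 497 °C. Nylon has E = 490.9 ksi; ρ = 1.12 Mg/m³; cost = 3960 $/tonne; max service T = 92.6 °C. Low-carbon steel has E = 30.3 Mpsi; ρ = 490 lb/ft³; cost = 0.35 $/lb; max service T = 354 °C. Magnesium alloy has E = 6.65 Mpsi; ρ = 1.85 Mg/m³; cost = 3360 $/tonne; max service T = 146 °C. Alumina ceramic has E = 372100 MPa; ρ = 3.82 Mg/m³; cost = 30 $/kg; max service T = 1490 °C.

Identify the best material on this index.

Screen on constraints: cost ≤ 2.1 $/kg; max service T ≥ 250 °C. Survivors: gray cast iron, low-carbon steel.
Normalizing units and computing the index:
  gray cast iron: E = 120.0 GPa, ρ = 7064 kg/m³
  low-carbon steel: E = 208.9 GPa, ρ = 7849 kg/m³
  low-carbon steel: M = 1.84×10⁻³
  gray cast iron: M = 1.55×10⁻³
The maximum is for low-carbon steel.

low-carbon steel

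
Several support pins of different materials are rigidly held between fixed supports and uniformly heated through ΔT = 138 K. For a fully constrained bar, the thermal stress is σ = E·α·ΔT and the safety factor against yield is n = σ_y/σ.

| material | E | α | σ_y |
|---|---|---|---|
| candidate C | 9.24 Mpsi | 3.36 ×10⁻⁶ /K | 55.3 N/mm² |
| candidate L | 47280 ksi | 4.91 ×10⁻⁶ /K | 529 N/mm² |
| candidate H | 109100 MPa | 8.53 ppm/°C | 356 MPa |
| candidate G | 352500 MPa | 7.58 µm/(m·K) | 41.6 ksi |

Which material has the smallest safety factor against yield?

In consistent units (E in GPa, α in ×10⁻⁶/K, σ_y in MPa):
  candidate C: E = 63.71, α = 3.36, σ_y = 55.30 → σ = 29.5 MPa, n = 1.87
  candidate L: E = 326.0, α = 4.91, σ_y = 529.0 → σ = 221 MPa, n = 2.39
  candidate H: E = 109.1, α = 8.53, σ_y = 356.0 → σ = 128 MPa, n = 2.77
  candidate G: E = 352.5, α = 7.58, σ_y = 286.8 → σ = 369 MPa, n = 0.778
Smallest n: candidate G with n = 0.778.

candidate G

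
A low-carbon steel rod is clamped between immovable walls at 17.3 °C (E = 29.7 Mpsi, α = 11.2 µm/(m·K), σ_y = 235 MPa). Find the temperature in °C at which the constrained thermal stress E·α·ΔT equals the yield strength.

120 °C

E = 29.7 Mpsi = 204.8 GPa.
E·α·ΔT = 235.0 MPa ⇒ ΔT = 235.0 / (204.8×10³ × 11.2×10⁻⁶) = 102.5 K.
T = 17.3 + 102.5 = 119.8 °C.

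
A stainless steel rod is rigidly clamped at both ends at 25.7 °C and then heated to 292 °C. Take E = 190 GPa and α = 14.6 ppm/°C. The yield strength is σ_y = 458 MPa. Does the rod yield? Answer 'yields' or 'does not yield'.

yields

ΔT = 266.3 K. Constrained thermal stress σ = E·α·ΔT = 190.0×10³ MPa × 14.6×10⁻⁶ × 266.3 = 739 MPa (compressive).
Compare to σ_y = 458 MPa: σ ≥ σ_y, so it yields.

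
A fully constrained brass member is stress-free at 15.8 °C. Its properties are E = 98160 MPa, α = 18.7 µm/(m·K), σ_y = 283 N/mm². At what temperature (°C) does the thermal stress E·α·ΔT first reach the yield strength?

E = 98160 MPa = 98.16 GPa.
σ_y = 283 N/mm² = 283.0 MPa.
E·α·ΔT = 283.0 MPa ⇒ ΔT = 283.0 / (98.16×10³ × 18.7×10⁻⁶) = 154.2 K.
T = 15.8 + 154.2 = 170.0 °C.

170 °C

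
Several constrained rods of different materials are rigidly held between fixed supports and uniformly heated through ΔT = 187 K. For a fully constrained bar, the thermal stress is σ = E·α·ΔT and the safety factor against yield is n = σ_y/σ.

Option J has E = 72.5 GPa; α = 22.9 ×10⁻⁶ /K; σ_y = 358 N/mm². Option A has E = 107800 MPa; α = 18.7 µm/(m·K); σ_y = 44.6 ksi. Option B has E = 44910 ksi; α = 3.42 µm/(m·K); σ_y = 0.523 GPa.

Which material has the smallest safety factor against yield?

option A

Converting E to GPa, α to ×10⁻⁶/K, σ_y to MPa, then σ and n for each:
  option J: E = 72.50, α = 22.9, σ_y = 358.0 → σ = 310 MPa, n = 1.15
  option A: E = 107.8, α = 18.7, σ_y = 307.5 → σ = 377 MPa, n = 0.816
  option B: E = 309.6, α = 3.42, σ_y = 523.0 → σ = 198 MPa, n = 2.64
Option A has the lowest safety factor, n = 0.816.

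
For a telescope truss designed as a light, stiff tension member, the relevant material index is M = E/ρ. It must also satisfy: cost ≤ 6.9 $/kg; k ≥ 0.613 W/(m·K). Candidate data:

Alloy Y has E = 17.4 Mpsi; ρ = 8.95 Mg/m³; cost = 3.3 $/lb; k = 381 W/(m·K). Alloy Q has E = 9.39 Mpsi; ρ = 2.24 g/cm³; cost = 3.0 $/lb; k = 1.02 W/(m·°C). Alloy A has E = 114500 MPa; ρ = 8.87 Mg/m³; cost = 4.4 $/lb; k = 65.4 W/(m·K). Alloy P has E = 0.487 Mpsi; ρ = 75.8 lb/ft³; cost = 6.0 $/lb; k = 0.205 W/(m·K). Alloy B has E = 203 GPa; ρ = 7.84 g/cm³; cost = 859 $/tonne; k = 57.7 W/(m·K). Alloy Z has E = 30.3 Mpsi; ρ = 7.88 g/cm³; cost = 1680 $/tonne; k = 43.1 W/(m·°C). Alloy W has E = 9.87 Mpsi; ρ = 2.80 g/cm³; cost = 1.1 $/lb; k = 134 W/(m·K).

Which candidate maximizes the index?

Screen on constraints: cost ≤ 6.9 $/kg; k ≥ 0.613 W/(m·K). Survivors: alloy Q, alloy B, alloy Z, alloy W.
Normalizing units and computing the index:
  alloy Q: E = 64.74 GPa, ρ = 2240 kg/m³
  alloy B: E = 203.0 GPa, ρ = 7840 kg/m³
  alloy Z: E = 208.9 GPa, ρ = 7880 kg/m³
  alloy W: E = 68.05 GPa, ρ = 2800 kg/m³
  alloy Q: M = 28.9 MN·m/kg
  alloy Z: M = 26.5 MN·m/kg
  alloy B: M = 25.9 MN·m/kg
  alloy W: M = 24.3 MN·m/kg
The maximum is for alloy Q.

alloy Q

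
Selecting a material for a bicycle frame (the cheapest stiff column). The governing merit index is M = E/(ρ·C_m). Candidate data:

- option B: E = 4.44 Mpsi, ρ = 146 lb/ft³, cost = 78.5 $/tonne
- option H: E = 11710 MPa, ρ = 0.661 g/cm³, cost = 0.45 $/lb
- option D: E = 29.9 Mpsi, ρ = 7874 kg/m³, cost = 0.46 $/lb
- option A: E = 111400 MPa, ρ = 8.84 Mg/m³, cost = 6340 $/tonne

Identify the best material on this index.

option B

Normalizing units and computing the index:
  option B: E = 30.61 GPa, ρ = 2339 kg/m³, cost = 0.07850 $/kg
  option H: E = 11.71 GPa, ρ = 661.0 kg/m³, cost = 0.9921 $/kg
  option D: E = 206.2 GPa, ρ = 7874 kg/m³, cost = 1.014 $/kg
  option A: E = 111.4 GPa, ρ = 8840 kg/m³, cost = 6.340 $/kg
  option B: M = 167 MN·m per $
  option D: M = 25.8 MN·m per $
  option H: M = 17.9 MN·m per $
  option A: M = 1.99 MN·m per $
The maximum is for option B.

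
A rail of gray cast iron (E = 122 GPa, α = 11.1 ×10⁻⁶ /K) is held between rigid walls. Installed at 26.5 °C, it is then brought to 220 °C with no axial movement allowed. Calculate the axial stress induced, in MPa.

262 MPa

ΔT = 193.5 K. Constrained thermal stress σ = E·α·ΔT = 122.0×10³ MPa × 11.1×10⁻⁶ × 193.5 = 262 MPa (compressive).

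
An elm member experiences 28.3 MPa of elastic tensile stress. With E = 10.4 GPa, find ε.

ε = σ/E = 28.3 / 10400 = 2.72×10⁻³.

2.72×10⁻³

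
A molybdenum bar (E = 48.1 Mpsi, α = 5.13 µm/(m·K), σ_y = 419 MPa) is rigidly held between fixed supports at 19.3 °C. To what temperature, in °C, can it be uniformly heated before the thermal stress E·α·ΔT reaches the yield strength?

E = 48.1 Mpsi = 331.6 GPa.
E·α·ΔT = 419.0 MPa ⇒ ΔT = 419.0 / (331.6×10³ × 5.13×10⁻⁶) = 246.3 K.
T = 19.3 + 246.3 = 265.6 °C.

266 °C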